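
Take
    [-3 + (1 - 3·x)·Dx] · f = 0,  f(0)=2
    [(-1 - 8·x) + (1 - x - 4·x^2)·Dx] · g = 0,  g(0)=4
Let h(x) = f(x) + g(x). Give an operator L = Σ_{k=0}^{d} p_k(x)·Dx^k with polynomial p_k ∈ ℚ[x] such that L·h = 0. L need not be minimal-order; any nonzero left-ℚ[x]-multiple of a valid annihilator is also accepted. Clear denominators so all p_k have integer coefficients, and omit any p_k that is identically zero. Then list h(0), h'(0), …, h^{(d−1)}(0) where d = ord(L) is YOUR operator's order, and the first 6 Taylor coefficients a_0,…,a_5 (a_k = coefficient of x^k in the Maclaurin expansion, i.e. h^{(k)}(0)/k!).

L = (6 - 72·x + 144·x^2 - 144·x^3) + (4 - 84·x^2 + 252·x^3 - 288·x^4)·Dx + (-1 + 8·x - 21·x^2 + 8·x^3 + 54·x^4 - 72·x^5)·Dx^2  (order 2).
h: a_k = 6, 10, 38, 90, 278, 746, …
ICs: h(0) = 6, h′(0) = 10.

f: a_k = 2, 6, 18, 54, 162, 486, …
g: a_k = 4, 4, 20, 36, 116, 260, …
h₀=f+g: left-lcm gives L₀, ord ≤ 2.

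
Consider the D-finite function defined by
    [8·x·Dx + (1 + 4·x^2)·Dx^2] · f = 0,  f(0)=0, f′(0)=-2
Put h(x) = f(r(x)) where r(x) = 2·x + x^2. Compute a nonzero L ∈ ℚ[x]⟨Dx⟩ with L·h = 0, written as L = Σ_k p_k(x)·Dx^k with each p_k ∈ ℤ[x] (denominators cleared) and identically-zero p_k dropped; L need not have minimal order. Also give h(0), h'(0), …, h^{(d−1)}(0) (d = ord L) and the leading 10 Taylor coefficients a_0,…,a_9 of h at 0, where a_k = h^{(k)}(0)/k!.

f: a_k = 0, -2, 0, 8/3, 0, -32/5, 0, 128/7, 0, -512/9, …
h₀=f(r): pull back L_f along r ⇒ L₀.
L = (-1 + 32·x + 64·x^2 + 48·x^3 + 12·x^4)·Dx + (1 + x + 16·x^2 + 32·x^3 + 20·x^4 + 4·x^5)·Dx^2  (order 2).
h: a_k = 0, -4, -2, 64/3, 32, -944/5, -1528/3, 12800/7, 7936, -152128/9, …
ICs: h(0) = 0, h′(0) = -4.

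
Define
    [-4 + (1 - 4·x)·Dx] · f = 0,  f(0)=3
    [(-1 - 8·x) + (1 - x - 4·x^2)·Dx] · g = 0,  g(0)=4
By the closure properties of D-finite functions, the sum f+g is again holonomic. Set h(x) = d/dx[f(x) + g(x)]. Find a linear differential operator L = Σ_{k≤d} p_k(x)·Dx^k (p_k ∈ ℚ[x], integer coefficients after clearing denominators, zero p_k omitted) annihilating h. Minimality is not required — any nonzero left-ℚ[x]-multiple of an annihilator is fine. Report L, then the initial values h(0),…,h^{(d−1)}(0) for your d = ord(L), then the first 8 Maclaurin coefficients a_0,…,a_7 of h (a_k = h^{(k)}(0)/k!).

L = (264 - 384·x + 6912·x^2 - 6144·x^3 + 6144·x^4) + (-21 - 264·x - 96·x^2 + 4608·x^3 - 5376·x^4 + 6144·x^5)·Dx + (-1 + 41·x - 228·x^2 + 288·x^3 + 256·x^4 - 768·x^5 + 1024·x^6)·Dx^2  (order 2).
h: a_k = 16, 136, 684, 3536, 16660, 78072, 356412, 1610144, …
ICs: h(0) = 16, h′(0) = 136.

f: a_k = 3, 12, 48, 192, 768, 3072, 12288, 49152, …
g: a_k = 4, 4, 20, 36, 116, 260, 724, 1764, …
Weyl lclm of L_f,L_g ⇒ L₀ (ord ≤ 2).
Differentiate: ansatz ord ≤ ord L₀ ⇒ L.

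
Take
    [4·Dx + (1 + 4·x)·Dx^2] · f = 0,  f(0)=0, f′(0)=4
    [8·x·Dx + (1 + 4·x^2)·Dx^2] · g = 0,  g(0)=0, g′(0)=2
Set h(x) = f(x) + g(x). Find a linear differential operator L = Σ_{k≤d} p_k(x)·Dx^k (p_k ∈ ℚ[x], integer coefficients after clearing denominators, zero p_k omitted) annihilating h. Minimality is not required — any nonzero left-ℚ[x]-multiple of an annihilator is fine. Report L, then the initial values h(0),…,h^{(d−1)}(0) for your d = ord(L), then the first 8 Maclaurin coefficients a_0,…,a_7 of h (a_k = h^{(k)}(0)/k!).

f: a_k = 0, 4, -8, 64/3, -64, 1024/5, -2048/3, 16384/7, …
g: a_k = 0, 2, 0, -8/3, 0, 32/5, 0, -128/7, …
Weyl lclm of L_f,L_g ⇒ L₀ (ord ≤ 4).
L = (-8 - 96·x + 96·x^2 + 128·x^3)·Dx + (-10 - 16·x - 72·x^2 + 192·x^3 + 256·x^4)·Dx^2 + (-1 - 2·x + 8·x^2 + 8·x^3 + 48·x^4 + 64·x^5)·Dx^3  (order 3).
h: a_k = 0, 6, -8, 56/3, -64, 1056/5, -2048/3, 16256/7, …
ICs: h(0) = 0, h′(0) = 6, h′′(0) = -16.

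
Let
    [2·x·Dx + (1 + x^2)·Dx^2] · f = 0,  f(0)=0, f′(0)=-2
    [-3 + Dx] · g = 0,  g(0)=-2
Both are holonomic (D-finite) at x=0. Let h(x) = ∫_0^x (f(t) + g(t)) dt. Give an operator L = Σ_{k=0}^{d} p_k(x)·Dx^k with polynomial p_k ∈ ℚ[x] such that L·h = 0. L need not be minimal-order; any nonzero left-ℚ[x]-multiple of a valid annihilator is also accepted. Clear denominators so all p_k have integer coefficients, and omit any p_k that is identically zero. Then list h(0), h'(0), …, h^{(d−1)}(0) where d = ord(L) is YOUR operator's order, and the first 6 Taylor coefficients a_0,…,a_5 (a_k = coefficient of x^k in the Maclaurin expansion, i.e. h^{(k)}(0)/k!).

L = (6 - 18·x - 18·x^2 - 18·x^3)·Dx^2 + (-11 - 12·x^2 - 9·x^4)·Dx^3 + (3 + 2·x + 6·x^2 + 2·x^3 + 3·x^4)·Dx^4  (order 4).
h: a_k = 0, -2, -4, -3, -25/12, -27/20, …
ICs: h(0) = 0, h′(0) = -2, h′′(0) = -8, h′′′(0) = -18.

f: a_k = 0, -2, 0, 2/3, 0, -2/5, …
g: a_k = -2, -6, -9, -9, -27/4, -81/20, …
h₀=f+g: left-lcm gives L₀, ord ≤ 3.
∫: right-multiply L₀ by Dx.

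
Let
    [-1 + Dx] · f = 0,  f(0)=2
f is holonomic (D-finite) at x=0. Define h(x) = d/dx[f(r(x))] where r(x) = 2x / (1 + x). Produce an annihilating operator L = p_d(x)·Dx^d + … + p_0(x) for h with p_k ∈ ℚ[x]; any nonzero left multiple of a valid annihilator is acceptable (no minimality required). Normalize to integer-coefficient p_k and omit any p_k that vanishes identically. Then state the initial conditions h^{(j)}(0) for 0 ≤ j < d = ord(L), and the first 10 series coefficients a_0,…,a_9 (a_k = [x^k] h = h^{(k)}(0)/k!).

f: a_k = 2, 2, 1, 1/3, 1/12, 1/60, 1/360, 1/2520, 1/20160, 1/181440, …
h₀=f(r): pull back L_f along r ⇒ L₀.
Differentiate: ansatz ord ≤ ord L₀ ⇒ L.
L = -2·x + (-1 - 2·x - x^2)·Dx  (order 1).
h: a_k = 4, 0, -4, 16/3, -4, 16/15, 20/9, -512/105, 284/45, -17984/2835, …
ICs: h(0) = 4.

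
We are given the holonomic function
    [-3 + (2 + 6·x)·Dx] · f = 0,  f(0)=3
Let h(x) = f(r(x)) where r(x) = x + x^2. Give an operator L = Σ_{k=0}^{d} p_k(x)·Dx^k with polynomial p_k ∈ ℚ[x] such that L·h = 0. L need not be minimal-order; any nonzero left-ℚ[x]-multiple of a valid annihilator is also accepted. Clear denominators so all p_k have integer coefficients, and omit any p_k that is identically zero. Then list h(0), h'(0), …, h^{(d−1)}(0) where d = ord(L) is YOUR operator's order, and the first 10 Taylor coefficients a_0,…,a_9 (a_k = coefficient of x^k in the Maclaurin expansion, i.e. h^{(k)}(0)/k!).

L = (-3 - 6·x) + (2 + 6·x + 6·x^2)·Dx  (order 1).
h: a_k = 3, 9/2, 9/8, -27/16, 297/128, -729/256, 2997/1024, -4131/2048, -18711/32768, 357939/65536, …
ICs: h(0) = 3.

f: a_k = 3, 9/2, -27/8, 81/16, -1215/128, 5103/256, -45927/1024, 216513/2048, -8444007/32768, 42220035/65536, …
Change of var in L_f (x↦r) gives L₀.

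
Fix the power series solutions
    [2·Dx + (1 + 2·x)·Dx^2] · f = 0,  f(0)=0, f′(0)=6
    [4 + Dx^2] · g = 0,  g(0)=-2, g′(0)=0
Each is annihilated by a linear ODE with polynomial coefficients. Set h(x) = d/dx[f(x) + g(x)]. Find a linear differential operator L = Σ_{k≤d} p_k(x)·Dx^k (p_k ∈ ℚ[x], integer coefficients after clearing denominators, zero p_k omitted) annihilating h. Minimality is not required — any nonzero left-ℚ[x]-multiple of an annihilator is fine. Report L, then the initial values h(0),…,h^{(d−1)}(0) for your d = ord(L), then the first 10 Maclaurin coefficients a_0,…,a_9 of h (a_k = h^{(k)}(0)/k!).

L = (56 + 32·x + 32·x^2) + (12 + 40·x + 48·x^2 + 32·x^3)·Dx + (14 + 8·x + 8·x^2)·Dx^2 + (3 + 10·x + 12·x^2 + 8·x^3)·Dx^3  (order 3).
h: a_k = 6, -4, 24, -160/3, 96, -2864/15, 384, -241952/315, 1536, -8709104/2835, …
ICs: h(0) = 6, h′(0) = -4, h′′(0) = 48.

f: a_k = 0, 6, -6, 8, -12, 96/5, -32, 384/7, -96, 512/3, …
g: a_k = -2, 0, 4, 0, -4/3, 0, 8/45, 0, -4/315, 0, …
Sum ⇒ L₀ = lclm(L_f,L_g) in ℚ(x)⟨Dx⟩.
Derive L from L₀ (diff closure).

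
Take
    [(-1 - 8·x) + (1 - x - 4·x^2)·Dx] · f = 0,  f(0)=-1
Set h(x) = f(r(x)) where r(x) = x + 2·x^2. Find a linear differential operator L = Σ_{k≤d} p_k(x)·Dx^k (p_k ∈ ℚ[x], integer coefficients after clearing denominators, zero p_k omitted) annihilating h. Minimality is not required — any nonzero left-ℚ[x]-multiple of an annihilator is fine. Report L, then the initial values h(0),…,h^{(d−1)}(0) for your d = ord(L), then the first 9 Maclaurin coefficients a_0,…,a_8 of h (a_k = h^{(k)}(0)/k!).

f: a_k = -1, -1, -5, -9, -29, -65, -181, -441, -1165, …
h₀=f(r): pull back L_f along r ⇒ L₀.
L = (1 + 12·x + 48·x^2 + 64·x^3) + (-1 + x + 6·x^2 + 16·x^3 + 16·x^4)·Dx  (order 1).
h: a_k = -1, -1, -7, -29, -103, -405, -1599, -6141, -23863, …
ICs: h(0) = -1.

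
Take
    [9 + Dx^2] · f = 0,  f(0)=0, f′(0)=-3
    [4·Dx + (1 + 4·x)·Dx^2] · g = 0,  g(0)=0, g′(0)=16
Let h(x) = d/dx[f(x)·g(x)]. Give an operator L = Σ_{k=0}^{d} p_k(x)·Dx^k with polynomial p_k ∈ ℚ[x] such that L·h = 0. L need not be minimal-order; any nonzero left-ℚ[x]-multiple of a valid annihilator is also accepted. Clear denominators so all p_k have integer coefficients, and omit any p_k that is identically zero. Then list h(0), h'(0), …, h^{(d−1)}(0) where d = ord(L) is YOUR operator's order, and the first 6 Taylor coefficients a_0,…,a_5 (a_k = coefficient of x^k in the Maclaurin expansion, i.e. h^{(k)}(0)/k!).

f: a_k = 0, -3, 0, 9/2, 0, -81/40, …
g: a_k = 0, 16, -32, 256/3, -256, 4096/5, …
f·g: L₀ = L_f ⊗_s L_g, ord ≤ 2·2.
h=h₀': d/dx-closure on L₀ ⇒ L.
L = (-153603 - 635688·x - 3184272·x^2 - 4292352·x^3 + 12503808·x^4 + 40310784·x^5 + 26873856·x^6) + (-47736 - 304992·x - 311040·x^2 + 2073600·x^3 + 7464960·x^4 + 5971968·x^5)·Dx + (-19110 - 88272·x - 352800·x^2 + 41472·x^3 + 3773952·x^4 + 8957952·x^5 + 5971968·x^6)·Dx^2 + (-5304 - 33888·x - 34560·x^2 + 230400·x^3 + 829440·x^4 + 663552·x^5)·Dx^3 + (-227 - 1960·x + 112·x^2 + 57600·x^3 + 264960·x^4 + 497664·x^5 + 331776·x^6)·Dx^4  (order 4).
h: a_k = 0, -96, 288, -736, 3120, -12636, …
ICs: h(0) = 0, h′(0) = -96, h′′(0) = 576, h′′′(0) = -4416.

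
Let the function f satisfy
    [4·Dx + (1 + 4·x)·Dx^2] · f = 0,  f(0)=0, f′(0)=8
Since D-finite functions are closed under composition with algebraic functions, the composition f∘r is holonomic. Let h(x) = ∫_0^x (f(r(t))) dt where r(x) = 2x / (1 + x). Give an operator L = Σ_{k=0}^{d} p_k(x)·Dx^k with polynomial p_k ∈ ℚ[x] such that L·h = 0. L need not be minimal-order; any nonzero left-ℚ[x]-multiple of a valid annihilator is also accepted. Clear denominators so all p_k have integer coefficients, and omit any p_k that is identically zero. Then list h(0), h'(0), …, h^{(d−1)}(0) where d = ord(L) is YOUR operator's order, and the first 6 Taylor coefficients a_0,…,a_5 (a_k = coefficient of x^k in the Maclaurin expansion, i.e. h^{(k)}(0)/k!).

f: a_k = 0, 8, -16, 128/3, -128, 2048/5, …
h₀=f(r): pull back L_f along r ⇒ L₀.
h=∫₀ˣh₀: take L = L₀·Dx.
L = (10 + 18·x)·Dx^2 + (1 + 10·x + 9·x^2)·Dx^3  (order 3).
h: a_k = 0, 0, 8, -80/3, 364/3, -656, …
ICs: h(0) = 0, h′(0) = 0, h′′(0) = 16.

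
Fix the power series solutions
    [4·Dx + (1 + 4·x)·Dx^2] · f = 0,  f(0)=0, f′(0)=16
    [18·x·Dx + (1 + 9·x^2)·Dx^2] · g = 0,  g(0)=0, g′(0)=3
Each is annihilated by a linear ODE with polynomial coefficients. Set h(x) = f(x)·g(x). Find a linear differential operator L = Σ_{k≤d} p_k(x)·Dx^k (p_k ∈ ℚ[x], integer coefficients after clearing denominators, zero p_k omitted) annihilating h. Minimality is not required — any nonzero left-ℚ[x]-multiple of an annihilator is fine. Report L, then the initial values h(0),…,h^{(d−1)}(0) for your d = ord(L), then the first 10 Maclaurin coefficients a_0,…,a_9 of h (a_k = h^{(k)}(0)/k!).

f: a_k = 0, 16, -32, 256/3, -256, 4096/5, -8192/3, 65536/7, -32768, 1048576/9, …
g: a_k = 0, 3, 0, -9, 0, 243/5, 0, -2187/7, 0, 2187, …
f·g: L₀ = L_f ⊗_s L_g, ord ≤ 2·2.
L = (2448 + 17280·x + 76464·x^2 + 518400·x^3 + 1399680·x^4 + 2426112·x^5 + 1679616·x^7)·Dx + (452 + 10800·x + 98028·x^2 + 491184·x^3 + 1840320·x^4 + 4339008·x^5 + 6531840·x^6 + 1259712·x^7 + 5878656·x^8)·Dx^2 + (136 + 1912·x + 18576·x^2 + 103608·x^3 + 389448·x^4 + 1100304·x^5 + 2239488·x^6 + 3277584·x^7 + 1259712·x^8 + 3359232·x^9)·Dx^3 + (13 + 176·x + 1234·x^2 + 6048·x^3 + 22833·x^4 + 68688·x^5 + 154224·x^6 + 279936·x^7 + 399492·x^8 + 209952·x^9 + 419904·x^10)·Dx^4  (order 4).
h: a_k = 0, 0, 48, -96, 112, -480, 12336/5, -37216/5, 99312/5, -2666016/35, …
ICs: h(0) = 0, h′(0) = 0, h′′(0) = 96, h′′′(0) = -576.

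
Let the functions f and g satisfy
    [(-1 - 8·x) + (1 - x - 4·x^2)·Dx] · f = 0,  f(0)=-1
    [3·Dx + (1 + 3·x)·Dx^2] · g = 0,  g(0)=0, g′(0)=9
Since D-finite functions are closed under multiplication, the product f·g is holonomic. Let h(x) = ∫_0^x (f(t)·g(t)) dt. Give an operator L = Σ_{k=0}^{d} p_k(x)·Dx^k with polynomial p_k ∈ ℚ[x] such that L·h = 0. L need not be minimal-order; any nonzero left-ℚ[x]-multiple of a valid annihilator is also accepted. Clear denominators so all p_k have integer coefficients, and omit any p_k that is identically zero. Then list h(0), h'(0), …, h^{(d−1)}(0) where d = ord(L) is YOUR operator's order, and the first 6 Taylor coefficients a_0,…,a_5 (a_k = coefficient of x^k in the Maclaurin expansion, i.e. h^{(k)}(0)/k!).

f: a_k = -1, -1, -5, -9, -29, -65, …
g: a_k = 0, 9, -27/2, 27, -243/4, 729/5, …
Product ⇒ symmetric product L₀, ord ≤ 2.
h=∫h₀ ⇒ L = L₀·Dx.
L = (11 + 48·x)·Dx + (-1 + 25·x + 60·x^2)·Dx^2 + (-1 - 2·x + 7·x^2 + 12·x^3)·Dx^3  (order 3).
h: a_k = 0, 0, -9/2, 3/2, -117/8, 81/20, …
ICs: h(0) = 0, h′(0) = 0, h′′(0) = -9.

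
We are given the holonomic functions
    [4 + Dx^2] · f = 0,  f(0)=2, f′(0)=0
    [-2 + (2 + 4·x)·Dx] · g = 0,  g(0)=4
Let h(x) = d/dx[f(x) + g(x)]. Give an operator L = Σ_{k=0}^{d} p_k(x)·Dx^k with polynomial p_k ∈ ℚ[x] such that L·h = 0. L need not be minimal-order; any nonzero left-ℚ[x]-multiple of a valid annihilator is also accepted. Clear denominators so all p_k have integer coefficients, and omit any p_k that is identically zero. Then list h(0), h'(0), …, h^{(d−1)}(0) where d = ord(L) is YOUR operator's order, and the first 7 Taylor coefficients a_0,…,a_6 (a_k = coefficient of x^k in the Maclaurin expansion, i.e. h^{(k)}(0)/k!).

L = (-76 - 64·x - 64·x^2) + (-28 - 120·x - 192·x^2 - 128·x^3)·Dx + (-19 - 16·x - 16·x^2)·Dx^2 + (-7 - 30·x - 48·x^2 - 32·x^3)·Dx^3  (order 3).
h: a_k = 4, -12, 6, -14/3, 35/2, -977/30, 231/4, …
ICs: h(0) = 4, h′(0) = -12, h′′(0) = 12.

f: a_k = 2, 0, -4, 0, 4/3, 0, -8/45, …
g: a_k = 4, 4, -2, 2, -5/2, 7/2, -21/4, …
Weyl lclm of L_f,L_g ⇒ L₀ (ord ≤ 3).
h₀' ⇒ L via d/dx closure of L₀.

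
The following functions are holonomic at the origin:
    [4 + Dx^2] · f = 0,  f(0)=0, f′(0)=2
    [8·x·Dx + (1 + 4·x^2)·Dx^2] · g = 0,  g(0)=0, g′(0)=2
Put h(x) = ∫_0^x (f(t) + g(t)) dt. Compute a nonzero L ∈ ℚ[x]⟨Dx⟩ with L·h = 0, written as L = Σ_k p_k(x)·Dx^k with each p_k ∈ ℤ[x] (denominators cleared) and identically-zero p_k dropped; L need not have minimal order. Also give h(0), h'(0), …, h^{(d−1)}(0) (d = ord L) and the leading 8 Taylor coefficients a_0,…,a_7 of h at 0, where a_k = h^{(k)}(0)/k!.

L = (-352·x + 1792·x^3 + 512·x^5)·Dx^2 + (-4 + 112·x^2 + 576·x^4 + 256·x^6)·Dx^3 + (-88·x + 448·x^3 + 128·x^5)·Dx^4 + (-1 + 28·x^2 + 144·x^4 + 64·x^6)·Dx^5  (order 5).
h: a_k = 0, 0, 2, 0, -1, 0, 10/9, 0, …
ICs: h(0) = 0, h′(0) = 0, h′′(0) = 4, h′′′(0) = 0, h′′′′(0) = -24.

f: a_k = 0, 2, 0, -4/3, 0, 4/15, 0, -8/315, …
g: a_k = 0, 2, 0, -8/3, 0, 32/5, 0, -128/7, …
Weyl lclm of L_f,L_g ⇒ L₀ (ord ≤ 4).
h=∫₀ˣh₀: take L = L₀·Dx.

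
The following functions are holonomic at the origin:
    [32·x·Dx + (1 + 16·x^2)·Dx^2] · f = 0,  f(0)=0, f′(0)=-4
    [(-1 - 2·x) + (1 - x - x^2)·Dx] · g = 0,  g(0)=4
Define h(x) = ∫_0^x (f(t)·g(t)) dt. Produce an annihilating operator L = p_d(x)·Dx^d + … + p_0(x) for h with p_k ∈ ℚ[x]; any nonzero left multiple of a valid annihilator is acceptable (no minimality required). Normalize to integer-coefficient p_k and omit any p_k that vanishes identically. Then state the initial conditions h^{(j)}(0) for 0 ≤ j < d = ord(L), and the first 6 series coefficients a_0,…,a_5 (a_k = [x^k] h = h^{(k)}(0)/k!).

f: a_k = 0, -4, 0, 64/3, 0, -1024/5, …
g: a_k = 4, 4, 8, 12, 20, 32, …
f·g: L₀ = L_f ⊗_s L_g, ord ≤ 2·1.
Integrate: L := L₀·Dx.
L = (2 + 32·x + 96·x^2)·Dx + (2 - 28·x + 64·x^2 + 96·x^3)·Dx^2 + (-1 + x - 15·x^2 + 16·x^3 + 16·x^4)·Dx^3  (order 3).
h: a_k = 0, 0, -8, -16/3, 40/3, 112/15, …
ICs: h(0) = 0, h′(0) = 0, h′′(0) = -16.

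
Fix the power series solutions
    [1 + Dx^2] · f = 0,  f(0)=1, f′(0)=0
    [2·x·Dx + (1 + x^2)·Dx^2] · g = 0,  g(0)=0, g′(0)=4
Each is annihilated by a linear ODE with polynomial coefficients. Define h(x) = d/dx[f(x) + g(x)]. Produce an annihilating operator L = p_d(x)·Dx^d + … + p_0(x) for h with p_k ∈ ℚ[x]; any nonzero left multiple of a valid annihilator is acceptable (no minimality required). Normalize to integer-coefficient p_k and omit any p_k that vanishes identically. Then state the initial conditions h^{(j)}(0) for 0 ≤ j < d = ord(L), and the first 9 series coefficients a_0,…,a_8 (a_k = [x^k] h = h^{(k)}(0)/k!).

L = (-22·x + 28·x^3 + 2·x^5) + (-1 + 7·x^2 + 9·x^4 + x^6)·Dx + (-22·x + 28·x^3 + 2·x^5)·Dx^2 + (-1 + 7·x^2 + 9·x^4 + x^6)·Dx^3  (order 3).
h: a_k = 4, -1, -4, 1/6, 4, -1/120, -4, 1/5040, 4, …
ICs: h(0) = 4, h′(0) = -1, h′′(0) = -8.

f: a_k = 1, 0, -1/2, 0, 1/24, 0, -1/720, 0, 1/40320, …
g: a_k = 0, 4, 0, -4/3, 0, 4/5, 0, -4/7, 0, …
f+g: L₀ = lclm(L_f,L_g), ord ≤ 2+2.
Derive L from L₀ (diff closure).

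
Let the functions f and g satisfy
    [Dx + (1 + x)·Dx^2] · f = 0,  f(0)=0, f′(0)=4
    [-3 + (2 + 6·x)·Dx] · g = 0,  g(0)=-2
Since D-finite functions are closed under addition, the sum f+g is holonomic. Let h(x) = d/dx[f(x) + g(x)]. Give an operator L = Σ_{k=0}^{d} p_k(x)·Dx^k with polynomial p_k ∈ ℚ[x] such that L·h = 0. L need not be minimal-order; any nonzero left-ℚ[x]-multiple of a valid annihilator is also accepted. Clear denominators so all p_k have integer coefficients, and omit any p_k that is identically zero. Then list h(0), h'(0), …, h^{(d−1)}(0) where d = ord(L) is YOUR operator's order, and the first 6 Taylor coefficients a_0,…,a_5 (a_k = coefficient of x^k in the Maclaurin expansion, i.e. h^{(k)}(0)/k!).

L = (-15 + 9·x) + (-19 - 6·x + 45·x^2)·Dx + (-2 - 2·x + 18·x^2 + 18·x^3)·Dx^2  (order 2).
h: a_k = 1, 1/2, -49/8, 341/16, -7993/128, 44903/256, …
ICs: h(0) = 1, h′(0) = 1/2.

f: a_k = 0, 4, -2, 4/3, -1, 4/5, …
g: a_k = -2, -3, 9/4, -27/8, 405/64, -1701/128, …
Sum ⇒ L₀ = lclm(L_f,L_g) in ℚ(x)⟨Dx⟩.
h₀' ⇒ L via d/dx closure of L₀.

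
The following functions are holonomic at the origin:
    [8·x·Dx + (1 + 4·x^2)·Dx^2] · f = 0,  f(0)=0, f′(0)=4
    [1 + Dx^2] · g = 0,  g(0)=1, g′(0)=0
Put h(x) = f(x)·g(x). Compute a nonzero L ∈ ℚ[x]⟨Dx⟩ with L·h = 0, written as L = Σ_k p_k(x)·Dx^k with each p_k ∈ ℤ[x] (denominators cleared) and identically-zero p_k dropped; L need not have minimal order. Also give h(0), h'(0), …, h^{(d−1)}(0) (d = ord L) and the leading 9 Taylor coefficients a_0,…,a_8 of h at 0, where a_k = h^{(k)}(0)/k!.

L = (85 + 944·x^2 + 416·x^4 + 256·x^6 + 256·x^8) + (144·x + 704·x^3 + 768·x^5 + 1024·x^7)·Dx + (90 + 992·x^2 + 576·x^4 + 512·x^6 + 512·x^8)·Dx^2 + (144·x + 704·x^3 + 768·x^5 + 1024·x^7)·Dx^3 + (5 + 48·x^2 + 160·x^4 + 256·x^6 + 256·x^8)·Dx^4  (order 4).
h: a_k = 0, 4, 0, -22/3, 0, 469/30, 0, -54431/1260, 0, …
ICs: h(0) = 0, h′(0) = 4, h′′(0) = 0, h′′′(0) = -44.

f: a_k = 0, 4, 0, -16/3, 0, 64/5, 0, -256/7, 0, …
g: a_k = 1, 0, -1/2, 0, 1/24, 0, -1/720, 0, 1/40320, …
Product ⇒ symmetric product L₀, ord ≤ 4.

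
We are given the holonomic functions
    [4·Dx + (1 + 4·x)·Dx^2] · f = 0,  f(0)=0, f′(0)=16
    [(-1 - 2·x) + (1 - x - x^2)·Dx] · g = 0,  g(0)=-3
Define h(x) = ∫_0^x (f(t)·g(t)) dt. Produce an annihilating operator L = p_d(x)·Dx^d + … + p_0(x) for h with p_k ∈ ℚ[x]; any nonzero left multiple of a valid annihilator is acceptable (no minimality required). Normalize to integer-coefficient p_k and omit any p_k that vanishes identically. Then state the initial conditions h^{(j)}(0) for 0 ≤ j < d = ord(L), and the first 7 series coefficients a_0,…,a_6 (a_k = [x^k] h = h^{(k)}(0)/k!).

L = (6 + 16·x)·Dx + (-2 + 16·x + 20·x^2)·Dx^2 + (-1 - 3·x + 5·x^2 + 4·x^3)·Dx^3  (order 3).
h: a_k = 0, 0, -24, 16, -64, 112, -5384/15, …
ICs: h(0) = 0, h′(0) = 0, h′′(0) = -48.

f: a_k = 0, 16, -32, 256/3, -256, 4096/5, -8192/3, …
g: a_k = -3, -3, -6, -9, -15, -24, -39, …
L₀ := L_f ⊗_s L_g (sym. prod.), ord ≤ 2.
∫: right-multiply L₀ by Dx.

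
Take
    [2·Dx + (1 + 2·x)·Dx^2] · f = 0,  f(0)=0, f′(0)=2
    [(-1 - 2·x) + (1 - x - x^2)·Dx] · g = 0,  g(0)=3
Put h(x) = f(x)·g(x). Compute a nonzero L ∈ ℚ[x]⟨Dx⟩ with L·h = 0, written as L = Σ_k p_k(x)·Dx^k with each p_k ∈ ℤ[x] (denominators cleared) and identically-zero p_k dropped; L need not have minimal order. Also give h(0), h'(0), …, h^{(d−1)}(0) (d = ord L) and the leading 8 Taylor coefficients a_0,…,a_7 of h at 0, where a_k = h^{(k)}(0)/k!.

L = (4 + 8·x) + (10·x + 10·x^2)·Dx + (-1 - x + 3·x^2 + 2·x^3)·Dx^2  (order 2).
h: a_k = 0, 6, 0, 14, 2, 176/5, 26/5, 3334/35, …
ICs: h(0) = 0, h′(0) = 6.

f: a_k = 0, 2, -2, 8/3, -4, 32/5, -32/3, 128/7, …
g: a_k = 3, 3, 6, 9, 15, 24, 39, 63, …
Product ⇒ symmetric product L₀, ord ≤ 2.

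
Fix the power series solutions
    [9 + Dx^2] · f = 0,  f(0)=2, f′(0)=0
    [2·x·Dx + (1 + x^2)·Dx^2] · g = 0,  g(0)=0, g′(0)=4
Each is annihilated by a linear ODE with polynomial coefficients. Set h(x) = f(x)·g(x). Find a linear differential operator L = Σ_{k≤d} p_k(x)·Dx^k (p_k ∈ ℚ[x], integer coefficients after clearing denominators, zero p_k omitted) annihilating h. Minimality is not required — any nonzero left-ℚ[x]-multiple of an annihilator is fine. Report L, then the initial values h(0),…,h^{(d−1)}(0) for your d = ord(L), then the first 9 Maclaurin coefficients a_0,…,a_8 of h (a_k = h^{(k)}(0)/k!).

L = (1170 + 3834·x^2 + 4779·x^4 + 2916·x^6 + 729·x^8) + (396·x + 1044·x^3 + 972·x^5 + 324·x^7)·Dx + (220 + 768·x^2 + 1026·x^4 + 648·x^6 + 162·x^8)·Dx^2 + (44·x + 116·x^3 + 108·x^5 + 36·x^7)·Dx^3 + (10 + 38·x^2 + 55·x^4 + 36·x^6 + 9·x^8)·Dx^4  (order 4).
h: a_k = 0, 8, 0, -116/3, 0, 203/5, 0, -1781/70, 0, …
ICs: h(0) = 0, h′(0) = 8, h′′(0) = 0, h′′′(0) = -232.

f: a_k = 2, 0, -9, 0, 27/4, 0, -81/40, 0, 729/2240, …
g: a_k = 0, 4, 0, -4/3, 0, 4/5, 0, -4/7, 0, …
L₀ := L_f ⊗_s L_g (sym. prod.), ord ≤ 4.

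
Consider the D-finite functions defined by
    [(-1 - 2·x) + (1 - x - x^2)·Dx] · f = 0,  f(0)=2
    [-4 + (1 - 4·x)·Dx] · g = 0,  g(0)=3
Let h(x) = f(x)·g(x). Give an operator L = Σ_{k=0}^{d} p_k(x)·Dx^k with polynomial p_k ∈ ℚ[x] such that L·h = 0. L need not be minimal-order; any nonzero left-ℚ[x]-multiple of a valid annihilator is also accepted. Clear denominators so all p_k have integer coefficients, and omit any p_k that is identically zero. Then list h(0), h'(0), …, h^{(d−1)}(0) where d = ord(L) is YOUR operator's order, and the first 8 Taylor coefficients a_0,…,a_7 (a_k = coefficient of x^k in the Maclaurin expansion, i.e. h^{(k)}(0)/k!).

f: a_k = 2, 2, 4, 6, 10, 16, 26, 42, …
g: a_k = 3, 12, 48, 192, 768, 3072, 12288, 49152, …
h₀=f·g: eliminate ⇒ L₀, order ≤ 1·1.
L = (-5 + 6·x + 12·x^2) + (1 - 5·x + 3·x^2 + 4·x^3)·Dx  (order 1).
h: a_k = 6, 30, 132, 546, 2214, 8904, 35694, 142902, …
ICs: h(0) = 6.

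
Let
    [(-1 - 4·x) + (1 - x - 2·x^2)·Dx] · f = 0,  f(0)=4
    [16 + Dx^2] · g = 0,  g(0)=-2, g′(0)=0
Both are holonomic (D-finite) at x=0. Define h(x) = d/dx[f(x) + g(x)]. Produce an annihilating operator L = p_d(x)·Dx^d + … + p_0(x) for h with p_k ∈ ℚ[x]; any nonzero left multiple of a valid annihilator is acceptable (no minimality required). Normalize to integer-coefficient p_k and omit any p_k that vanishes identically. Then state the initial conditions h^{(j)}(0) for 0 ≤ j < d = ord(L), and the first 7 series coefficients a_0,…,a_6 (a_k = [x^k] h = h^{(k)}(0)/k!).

f: a_k = 4, 4, 12, 20, 44, 84, 172, …
g: a_k = -2, 0, 16, 0, -64/3, 0, 512/45, …
h₀=f+g: left-lcm gives L₀, ord ≤ 3.
h₀' ⇒ L via d/dx closure of L₀.
L = (2880 + 9600·x + 20736·x^2 + 7680·x^3 + 15360·x^4 + 18432·x^5 + 12288·x^6) + (-368 - 1040·x + 2400·x^2 + 2048·x^3 - 2560·x^4 + 1536·x^5 + 7168·x^6 + 4096·x^7)·Dx + (180 + 600·x + 1296·x^2 + 480·x^3 + 960·x^4 + 1152·x^5 + 768·x^6)·Dx^2 + (-23 - 65·x + 150·x^2 + 128·x^3 - 160·x^4 + 96·x^5 + 448·x^6 + 256·x^7)·Dx^3  (order 3).
h: a_k = 4, 56, 60, 272/3, 420, 16504/15, 2380, …
ICs: h(0) = 4, h′(0) = 56, h′′(0) = 120.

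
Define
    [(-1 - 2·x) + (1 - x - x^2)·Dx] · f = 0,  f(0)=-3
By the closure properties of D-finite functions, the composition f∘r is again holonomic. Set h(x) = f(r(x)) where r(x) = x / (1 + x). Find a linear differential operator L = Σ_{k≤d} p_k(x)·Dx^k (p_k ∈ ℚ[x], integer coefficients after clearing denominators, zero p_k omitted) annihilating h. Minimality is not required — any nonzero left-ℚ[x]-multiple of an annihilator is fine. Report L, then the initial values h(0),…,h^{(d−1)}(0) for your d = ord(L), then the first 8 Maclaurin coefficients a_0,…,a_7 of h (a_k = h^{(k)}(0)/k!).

f: a_k = -3, -3, -6, -9, -15, -24, -39, -63, …
Change of var in L_f (x↦r) gives L₀.
L = (1 + 3·x) + (-1 - 2·x + x^3)·Dx  (order 1).
h: a_k = -3, -3, -3, 0, -3, 3, -6, 9, …
ICs: h(0) = -3.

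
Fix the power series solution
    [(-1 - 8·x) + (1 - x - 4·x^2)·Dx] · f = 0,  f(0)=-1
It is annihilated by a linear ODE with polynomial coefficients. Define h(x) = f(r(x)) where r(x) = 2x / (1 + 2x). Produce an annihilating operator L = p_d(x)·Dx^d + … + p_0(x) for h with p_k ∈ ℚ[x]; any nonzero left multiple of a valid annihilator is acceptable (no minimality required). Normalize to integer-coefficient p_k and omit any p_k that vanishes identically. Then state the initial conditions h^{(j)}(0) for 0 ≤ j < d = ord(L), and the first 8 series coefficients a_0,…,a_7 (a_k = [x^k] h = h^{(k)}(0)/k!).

f: a_k = -1, -1, -5, -9, -29, -65, -181, -441, …
L₀ from L_f via x↦r, Dx↦r'^{-1}Dx.
L = (2 + 36·x) + (-1 - 4·x + 12·x^2 + 32·x^3)·Dx  (order 1).
h: a_k = -1, -2, -16, 0, -256, 512, -5120, 18432, …
ICs: h(0) = -1.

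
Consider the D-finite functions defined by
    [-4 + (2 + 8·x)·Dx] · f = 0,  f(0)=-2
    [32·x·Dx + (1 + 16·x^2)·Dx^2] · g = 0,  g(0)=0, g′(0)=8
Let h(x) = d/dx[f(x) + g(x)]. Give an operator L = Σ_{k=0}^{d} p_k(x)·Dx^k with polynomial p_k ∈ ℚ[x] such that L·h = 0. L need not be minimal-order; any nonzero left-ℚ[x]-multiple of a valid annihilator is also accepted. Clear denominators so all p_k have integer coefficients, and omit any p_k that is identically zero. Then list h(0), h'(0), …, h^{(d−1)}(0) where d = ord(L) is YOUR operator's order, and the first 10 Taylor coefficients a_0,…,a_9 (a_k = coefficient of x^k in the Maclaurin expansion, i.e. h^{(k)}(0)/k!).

f: a_k = -2, -4, 4, -8, 20, -56, 168, -528, 1716, -5720, …
g: a_k = 0, 8, 0, -128/3, 0, 2048/5, 0, -32768/7, 0, 524288/9, …
f+g: L₀ = lclm(L_f,L_g), ord ≤ 1+2.
h=h₀': d/dx-closure on L₀ ⇒ L.
L = (-32 - 320·x + 1536·x^2 + 3072·x^3) + (-22 - 128·x + 320·x^2 + 6144·x^3 + 10752·x^4)·Dx + (-1 + 12·x + 96·x^2 + 384·x^3 + 1792·x^4 + 3072·x^5)·Dx^2  (order 2).
h: a_k = 4, 8, -152, 80, 1768, 1008, -36464, 13728, 472808, 194480, …
ICs: h(0) = 4, h′(0) = 8.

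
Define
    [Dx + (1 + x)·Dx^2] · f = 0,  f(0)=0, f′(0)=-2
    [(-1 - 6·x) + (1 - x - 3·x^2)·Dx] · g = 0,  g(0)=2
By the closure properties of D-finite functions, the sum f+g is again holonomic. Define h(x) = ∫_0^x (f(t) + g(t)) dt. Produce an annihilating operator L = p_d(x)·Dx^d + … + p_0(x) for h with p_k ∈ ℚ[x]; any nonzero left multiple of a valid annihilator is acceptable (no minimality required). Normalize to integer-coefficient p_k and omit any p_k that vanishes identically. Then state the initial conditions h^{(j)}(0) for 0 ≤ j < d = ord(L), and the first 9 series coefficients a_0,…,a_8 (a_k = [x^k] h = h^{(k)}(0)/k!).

L = (-58 - 350·x - 636·x^2 - 756·x^3 - 324·x^4)·Dx^2 + (-40 - 364·x - 976·x^2 - 1632·x^3 - 1530·x^4 - 540·x^5)·Dx^3 + (9 + 31·x + 27·x^2 - 115·x^3 - 345·x^4 - 333·x^5 - 108·x^6)·Dx^4  (order 4).
h: a_k = 0, 2, 0, 3, 10/3, 77/10, 199/15, 583/21, 759/14, …
ICs: h(0) = 0, h′(0) = 2, h′′(0) = 0, h′′′(0) = 18.

f: a_k = 0, -2, 1, -2/3, 1/2, -2/5, 1/3, -2/7, 1/4, …
g: a_k = 2, 2, 8, 14, 38, 80, 194, 434, 1016, …
Sum ⇒ L₀ = lclm(L_f,L_g) in ℚ(x)⟨Dx⟩.
Integrate: L := L₀·Dx.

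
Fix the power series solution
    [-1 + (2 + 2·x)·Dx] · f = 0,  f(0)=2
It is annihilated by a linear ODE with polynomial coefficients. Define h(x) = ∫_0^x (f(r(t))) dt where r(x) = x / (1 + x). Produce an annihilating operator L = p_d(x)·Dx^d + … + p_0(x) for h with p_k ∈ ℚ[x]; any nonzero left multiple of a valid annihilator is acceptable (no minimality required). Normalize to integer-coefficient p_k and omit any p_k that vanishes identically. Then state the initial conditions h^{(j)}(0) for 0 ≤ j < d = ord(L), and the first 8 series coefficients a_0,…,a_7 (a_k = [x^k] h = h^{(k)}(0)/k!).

f: a_k = 2, 1, -1/4, 1/8, -5/64, 7/128, -21/512, 33/1024, …
h₀=f(r): pull back L_f along r ⇒ L₀.
h=∫h₀ ⇒ L = L₀·Dx.
L = -Dx + (2 + 6·x + 4·x^2)·Dx^2  (order 2).
h: a_k = 0, 2, 1/2, -5/12, 13/32, -141/320, 133/256, -2353/3584, …
ICs: h(0) = 0, h′(0) = 2.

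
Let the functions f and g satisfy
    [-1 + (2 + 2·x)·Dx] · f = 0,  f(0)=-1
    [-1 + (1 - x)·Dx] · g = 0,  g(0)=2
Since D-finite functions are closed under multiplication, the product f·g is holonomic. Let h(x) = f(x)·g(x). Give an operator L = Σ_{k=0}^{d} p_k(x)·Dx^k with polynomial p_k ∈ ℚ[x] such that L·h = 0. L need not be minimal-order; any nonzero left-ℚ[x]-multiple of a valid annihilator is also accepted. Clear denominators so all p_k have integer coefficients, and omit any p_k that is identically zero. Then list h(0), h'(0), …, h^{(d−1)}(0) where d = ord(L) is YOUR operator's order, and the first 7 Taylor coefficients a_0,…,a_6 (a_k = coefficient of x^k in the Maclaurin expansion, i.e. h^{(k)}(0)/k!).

L = (3 + x) + (-2 + 2·x^2)·Dx  (order 1).
h: a_k = -2, -3, -11/4, -23/8, -179/64, -365/128, -1439/512, …
ICs: h(0) = -2.

f: a_k = -1, -1/2, 1/8, -1/16, 5/128, -7/256, 21/1024, …
g: a_k = 2, 2, 2, 2, 2, 2, 2, …
L₀ := L_f ⊗_s L_g (sym. prod.), ord ≤ 1.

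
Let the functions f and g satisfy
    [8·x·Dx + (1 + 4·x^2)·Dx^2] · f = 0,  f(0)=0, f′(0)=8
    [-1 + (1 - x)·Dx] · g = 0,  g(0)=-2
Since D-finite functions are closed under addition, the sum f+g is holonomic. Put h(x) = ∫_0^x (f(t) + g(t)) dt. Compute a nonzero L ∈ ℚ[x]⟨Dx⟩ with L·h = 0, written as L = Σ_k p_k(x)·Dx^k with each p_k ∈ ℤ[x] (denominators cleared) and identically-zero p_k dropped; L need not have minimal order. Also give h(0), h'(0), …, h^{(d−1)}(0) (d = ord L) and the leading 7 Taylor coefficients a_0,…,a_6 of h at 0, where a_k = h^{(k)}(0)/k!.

L = (8 - 32·x - 96·x^2)·Dx^2 + (-7 + 8·x + 20·x^2 - 96·x^3)·Dx^3 + (1 + 3·x + 12·x^3 - 16·x^4)·Dx^4  (order 4).
h: a_k = 0, -2, 3, -2/3, -19/6, -2/5, 59/15, …
ICs: h(0) = 0, h′(0) = -2, h′′(0) = 6, h′′′(0) = -4.

f: a_k = 0, 8, 0, -32/3, 0, 128/5, 0, …
g: a_k = -2, -2, -2, -2, -2, -2, -2, …
Weyl lclm of L_f,L_g ⇒ L₀ (ord ≤ 3).
h=∫h₀ ⇒ L = L₀·Dx.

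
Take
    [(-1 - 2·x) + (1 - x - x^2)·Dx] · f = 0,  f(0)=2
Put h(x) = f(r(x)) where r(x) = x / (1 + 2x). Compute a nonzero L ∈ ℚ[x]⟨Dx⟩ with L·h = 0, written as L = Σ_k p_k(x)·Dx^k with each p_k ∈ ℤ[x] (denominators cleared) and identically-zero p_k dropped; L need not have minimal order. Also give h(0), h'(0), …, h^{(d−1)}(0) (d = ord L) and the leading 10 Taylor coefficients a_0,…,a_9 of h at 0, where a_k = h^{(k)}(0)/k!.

f: a_k = 2, 2, 4, 6, 10, 16, 26, 42, 68, 110, …
L₀ from L_f via x↦r, Dx↦r'^{-1}Dx.
L = (-1 - 4·x) + (1 + 5·x + 7·x^2 + 2·x^3)·Dx  (order 1).
h: a_k = 2, 2, 0, -2, 6, -16, 42, -110, 288, -754, …
ICs: h(0) = 2.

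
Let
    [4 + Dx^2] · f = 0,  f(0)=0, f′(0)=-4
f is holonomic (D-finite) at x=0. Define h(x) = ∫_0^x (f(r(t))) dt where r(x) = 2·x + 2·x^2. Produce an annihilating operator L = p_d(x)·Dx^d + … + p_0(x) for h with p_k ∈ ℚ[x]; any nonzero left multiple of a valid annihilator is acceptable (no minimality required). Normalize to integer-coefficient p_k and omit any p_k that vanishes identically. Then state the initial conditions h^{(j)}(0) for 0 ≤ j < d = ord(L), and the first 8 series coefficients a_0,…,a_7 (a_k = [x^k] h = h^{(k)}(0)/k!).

L = (16 + 96·x + 192·x^2 + 128·x^3)·Dx - 2·Dx^2 + (1 + 2·x)·Dx^3  (order 3).
h: a_k = 0, 0, -4, -8/3, 16/3, 64/5, 352/45, -64/7, …
ICs: h(0) = 0, h′(0) = 0, h′′(0) = -8.

f: a_k = 0, -4, 0, 8/3, 0, -8/15, 0, 16/315, …
f∘r: x↦r, Dx↦Dx/r' in L_f ⇒ L₀.
h=∫h₀ ⇒ L = L₀·Dx.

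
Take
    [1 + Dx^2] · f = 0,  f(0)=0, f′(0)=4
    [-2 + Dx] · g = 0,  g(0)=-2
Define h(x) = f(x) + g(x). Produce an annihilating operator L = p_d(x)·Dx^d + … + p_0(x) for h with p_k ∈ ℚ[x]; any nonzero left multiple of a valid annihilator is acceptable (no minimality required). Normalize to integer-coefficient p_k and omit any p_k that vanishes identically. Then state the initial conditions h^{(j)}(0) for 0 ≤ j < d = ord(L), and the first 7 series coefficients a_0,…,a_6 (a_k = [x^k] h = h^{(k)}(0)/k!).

L = -2 + Dx - 2·Dx^2 + Dx^3  (order 3).
h: a_k = -2, 0, -4, -10/3, -4/3, -1/2, -8/45, …
ICs: h(0) = -2, h′(0) = 0, h′′(0) = -8.

f: a_k = 0, 4, 0, -2/3, 0, 1/30, 0, …
g: a_k = -2, -4, -4, -8/3, -4/3, -8/15, -8/45, …
Sum ⇒ L₀ = lclm(L_f,L_g) in ℚ(x)⟨Dx⟩.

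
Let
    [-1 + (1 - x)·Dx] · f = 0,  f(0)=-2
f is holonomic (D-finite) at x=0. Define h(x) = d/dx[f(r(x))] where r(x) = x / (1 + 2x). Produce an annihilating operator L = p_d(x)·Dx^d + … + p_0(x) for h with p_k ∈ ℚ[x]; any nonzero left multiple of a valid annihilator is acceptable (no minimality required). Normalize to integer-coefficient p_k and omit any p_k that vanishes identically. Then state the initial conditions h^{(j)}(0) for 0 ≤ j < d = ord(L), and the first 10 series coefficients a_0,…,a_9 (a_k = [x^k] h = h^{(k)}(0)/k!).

f: a_k = -2, -2, -2, -2, -2, -2, -2, -2, -2, -2, …
L₀ from L_f via x↦r, Dx↦r'^{-1}Dx.
h₀' ⇒ L via d/dx closure of L₀.
L = -4 + (-2 - 2·x)·Dx  (order 1).
h: a_k = -2, 4, -6, 8, -10, 12, -14, 16, -18, 20, …
ICs: h(0) = -2.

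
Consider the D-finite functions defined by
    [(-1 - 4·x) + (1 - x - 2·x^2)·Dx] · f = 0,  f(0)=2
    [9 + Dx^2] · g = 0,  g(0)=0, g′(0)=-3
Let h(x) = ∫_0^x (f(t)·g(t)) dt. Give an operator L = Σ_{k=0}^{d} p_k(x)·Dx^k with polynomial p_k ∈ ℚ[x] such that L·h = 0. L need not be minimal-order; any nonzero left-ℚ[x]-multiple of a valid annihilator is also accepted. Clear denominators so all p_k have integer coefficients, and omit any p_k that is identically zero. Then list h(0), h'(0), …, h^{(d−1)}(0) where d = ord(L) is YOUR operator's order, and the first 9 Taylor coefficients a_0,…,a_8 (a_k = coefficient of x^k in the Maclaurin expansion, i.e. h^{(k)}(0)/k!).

f: a_k = 2, 2, 6, 10, 22, 42, 86, 170, 342, …
g: a_k = 0, -3, 0, 9/2, 0, -81/40, 0, 243/560, 0, …
h₀=f·g: eliminate ⇒ L₀, order ≤ 1·2.
h=∫₀ˣh₀: take L = L₀·Dx.
L = (-5 + 9·x + 18·x^2)·Dx + (2 + 8·x)·Dx^2 + (-1 + x + 2·x^2)·Dx^3  (order 3).
h: a_k = 0, 0, -3, -2, -9/4, -21/5, -287/40, -243/20, -47679/2240, …
ICs: h(0) = 0, h′(0) = 0, h′′(0) = -6.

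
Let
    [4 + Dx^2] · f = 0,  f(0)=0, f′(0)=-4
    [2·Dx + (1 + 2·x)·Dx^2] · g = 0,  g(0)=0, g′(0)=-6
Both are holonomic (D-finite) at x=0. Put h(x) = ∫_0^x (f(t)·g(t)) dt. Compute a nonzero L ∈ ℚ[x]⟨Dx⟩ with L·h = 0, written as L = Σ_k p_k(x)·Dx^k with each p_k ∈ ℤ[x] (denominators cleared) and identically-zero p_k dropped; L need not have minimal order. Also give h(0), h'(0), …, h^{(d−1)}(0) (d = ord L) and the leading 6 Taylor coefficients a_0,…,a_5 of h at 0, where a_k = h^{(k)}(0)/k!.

f: a_k = 0, -4, 0, 8/3, 0, -8/15, …
g: a_k = 0, -6, 6, -8, 12, -96/5, …
Sym-product of L_f,L_g gives L₀ (≤ ord 4).
h=∫₀ˣh₀: take L = L₀·Dx.
L = (-48 + 192·x + 1216·x^2 + 2048·x^3 + 1024·x^4)·Dx + (32 + 320·x + 768·x^2 + 512·x^3)·Dx^2 + (160·x + 672·x^2 + 1024·x^3 + 512·x^4)·Dx^3 + (8 + 80·x + 192·x^2 + 128·x^3)·Dx^4 + (3 + 28·x + 92·x^2 + 128·x^3 + 64·x^4)·Dx^5  (order 5).
h: a_k = 0, 0, 0, 8, -6, 16/5, …
ICs: h(0) = 0, h′(0) = 0, h′′(0) = 0, h′′′(0) = 48, h′′′′(0) = -144.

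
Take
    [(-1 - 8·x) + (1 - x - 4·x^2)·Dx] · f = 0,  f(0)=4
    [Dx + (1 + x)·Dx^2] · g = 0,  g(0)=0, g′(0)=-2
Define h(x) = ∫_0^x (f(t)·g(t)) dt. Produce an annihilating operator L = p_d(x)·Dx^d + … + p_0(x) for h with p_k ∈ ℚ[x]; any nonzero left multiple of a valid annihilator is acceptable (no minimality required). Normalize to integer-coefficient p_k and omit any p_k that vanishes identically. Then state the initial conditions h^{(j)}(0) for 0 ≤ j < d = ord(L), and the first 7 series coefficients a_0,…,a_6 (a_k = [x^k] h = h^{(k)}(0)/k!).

L = (9 + 16·x)·Dx + (1 + 19·x + 20·x^2)·Dx^2 + (-1 + 5·x^2 + 4·x^3)·Dx^3  (order 3).
h: a_k = 0, 0, -4, -4/3, -29/3, -158/15, -1567/45, …
ICs: h(0) = 0, h′(0) = 0, h′′(0) = -8.

f: a_k = 4, 4, 20, 36, 116, 260, 724, …
g: a_k = 0, -2, 1, -2/3, 1/2, -2/5, 1/3, …
f·g: L₀ = L_f ⊗_s L_g, ord ≤ 1·2.
h=∫₀ˣh₀: take L = L₀·Dx.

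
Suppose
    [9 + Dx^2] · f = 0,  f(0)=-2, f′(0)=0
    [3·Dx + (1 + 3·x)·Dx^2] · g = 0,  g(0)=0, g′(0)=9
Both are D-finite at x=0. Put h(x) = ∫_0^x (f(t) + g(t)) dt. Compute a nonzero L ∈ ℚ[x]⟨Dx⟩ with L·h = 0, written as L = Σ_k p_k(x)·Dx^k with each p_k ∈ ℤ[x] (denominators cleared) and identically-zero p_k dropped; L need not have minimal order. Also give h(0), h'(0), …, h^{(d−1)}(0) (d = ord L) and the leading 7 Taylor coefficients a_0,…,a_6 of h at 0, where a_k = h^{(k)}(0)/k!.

f: a_k = -2, 0, 9, 0, -27/4, 0, 81/40, …
g: a_k = 0, 9, -27/2, 27, -243/4, 729/5, -729/2, …
f+g: L₀ = lclm(L_f,L_g), ord ≤ 2+2.
h=∫h₀ ⇒ L = L₀·Dx.
L = (63 + 54·x + 81·x^2)·Dx^2 + (9 + 45·x + 81·x^2 + 81·x^3)·Dx^3 + (7 + 6·x + 9·x^2)·Dx^4 + (1 + 5·x + 9·x^2 + 9·x^3)·Dx^5  (order 5).
h: a_k = 0, -2, 9/2, -3/2, 27/4, -27/2, 243/10, …
ICs: h(0) = 0, h′(0) = -2, h′′(0) = 9, h′′′(0) = -9, h′′′′(0) = 162.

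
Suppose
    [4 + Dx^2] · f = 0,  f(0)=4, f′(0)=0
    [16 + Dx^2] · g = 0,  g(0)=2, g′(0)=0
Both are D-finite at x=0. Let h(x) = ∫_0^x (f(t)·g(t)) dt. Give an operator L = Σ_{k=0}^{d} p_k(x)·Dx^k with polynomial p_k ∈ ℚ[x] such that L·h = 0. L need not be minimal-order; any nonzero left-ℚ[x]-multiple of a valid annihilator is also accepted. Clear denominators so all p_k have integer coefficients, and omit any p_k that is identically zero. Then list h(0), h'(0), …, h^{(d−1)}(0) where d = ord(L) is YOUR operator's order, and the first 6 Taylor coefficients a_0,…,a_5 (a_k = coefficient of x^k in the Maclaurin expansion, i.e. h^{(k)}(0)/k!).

L = 144·Dx + 40·Dx^3 + Dx^5  (order 5).
h: a_k = 0, 8, 0, -80/3, 0, 656/15, …
ICs: h(0) = 0, h′(0) = 8, h′′(0) = 0, h′′′(0) = -160, h′′′′(0) = 0.

f: a_k = 4, 0, -8, 0, 8/3, 0, …
g: a_k = 2, 0, -16, 0, 64/3, 0, …
f·g: L₀ = L_f ⊗_s L_g, ord ≤ 2·2.
Integrate: L := L₀·Dx.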